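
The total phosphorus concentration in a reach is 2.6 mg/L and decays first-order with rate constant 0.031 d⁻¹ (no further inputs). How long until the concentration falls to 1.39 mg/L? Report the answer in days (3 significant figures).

20.2 d

t = ln(C₀/C)/k = ln(2.6/1.39)/0.031 = 0.6262/0.031 = 20.2 d.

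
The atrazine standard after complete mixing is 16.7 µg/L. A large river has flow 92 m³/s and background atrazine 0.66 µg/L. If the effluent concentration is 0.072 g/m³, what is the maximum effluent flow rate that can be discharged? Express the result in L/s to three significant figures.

26700 L/s

0.66 µg/L = 0.00066 mg/L.
16.7 µg/L = 0.0167 mg/L.
Mass balance at complete mixing: C_std·(Q_w + Q_r) = Q_w·C_e + Q_r·C_b.
Rearranging, Q_w = Q_r·(C_std − C_b)/(C_e − C_std) = 92·(0.0167 − 0.00066) / (0.072 − 0.0167) = 26.68 m³/s.
= 2.668e+04 L/s.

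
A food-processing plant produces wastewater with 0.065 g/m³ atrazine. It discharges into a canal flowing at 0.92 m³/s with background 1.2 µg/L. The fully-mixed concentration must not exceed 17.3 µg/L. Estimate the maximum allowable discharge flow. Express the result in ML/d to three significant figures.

1.2 µg/L = 0.0012 mg/L.
17.3 µg/L = 0.0173 mg/L.
Mass balance at complete mixing: C_std·(Q_w + Q_r) = Q_w·C_e + Q_r·C_b.
Rearranging, Q_w = Q_r·(C_std − C_b)/(C_e − C_std) = 0.92·(0.0173 − 0.0012) / (0.065 − 0.0173) = 0.3105 m³/s.
= 26.83 ML/d.

26.8 ML/d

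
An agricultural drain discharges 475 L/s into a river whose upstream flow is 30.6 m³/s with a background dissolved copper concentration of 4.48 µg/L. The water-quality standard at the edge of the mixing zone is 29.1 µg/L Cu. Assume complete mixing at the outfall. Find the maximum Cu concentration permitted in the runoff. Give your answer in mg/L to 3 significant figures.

1.62 mg/L

475 L/s = 0.475 m³/s.
4.48 µg/L = 0.00448 mg/L.
29.1 µg/L = 0.0291 mg/L.
Mass balance: 0.0291·31.08 = 0.475·Cₑ + 30.6·0.00448.
Cₑ = (0.9043 − 0.1371) / 0.475 = 1.615 mg/L.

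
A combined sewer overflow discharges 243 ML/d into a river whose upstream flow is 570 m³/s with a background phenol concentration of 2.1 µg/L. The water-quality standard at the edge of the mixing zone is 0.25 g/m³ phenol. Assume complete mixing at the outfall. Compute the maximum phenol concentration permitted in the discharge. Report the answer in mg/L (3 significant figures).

50.5 mg/L

243 ML/d = 2.812 m³/s.
2.1 µg/L = 0.0021 mg/L.
Mass balance: 0.25·572.8 = 2.812·Cₑ + 570·0.0021.
Cₑ = (143.2 − 1.197) / 2.812 = 50.49 mg/L.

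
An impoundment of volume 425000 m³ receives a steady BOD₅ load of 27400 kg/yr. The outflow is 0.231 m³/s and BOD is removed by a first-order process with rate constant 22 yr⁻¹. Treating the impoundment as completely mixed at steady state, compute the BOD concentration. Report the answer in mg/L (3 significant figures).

Outflow Q = 0.231 m³/s × 3.156e+07 s/yr = 7.29e+06 m³/yr.
Steady-state CSTR mass balance: W = Q·C + k·V·C, so C = W/(Q + kV).
Q + kV = 7.29e+06 + 22·425000 = 1.664e+07 m³/yr.
C = 27400/1.664e+07 = 0.001647 kg/m³ = 1.647 mg/L.

1.65 mg/L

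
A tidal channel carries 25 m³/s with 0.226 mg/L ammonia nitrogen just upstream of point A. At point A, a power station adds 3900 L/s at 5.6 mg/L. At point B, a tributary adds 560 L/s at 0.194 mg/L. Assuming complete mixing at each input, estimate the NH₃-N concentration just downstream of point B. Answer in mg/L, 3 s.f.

3900 L/s = 3.9 m³/s.
After input A: C = (25·0.226 + 3.9·5.6) / 28.9 = 0.9512 mg/L.
560 L/s = 0.56 m³/s.
After input B: C = (28.9·0.9512 + 0.56·0.194) / 29.46 = 0.9368 mg/L.

0.937 mg/L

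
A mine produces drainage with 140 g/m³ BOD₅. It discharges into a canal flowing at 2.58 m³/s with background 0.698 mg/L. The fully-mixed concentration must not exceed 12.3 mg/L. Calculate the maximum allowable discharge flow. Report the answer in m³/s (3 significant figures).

0.234 m³/s

Mass balance at complete mixing: C_std·(Q_w + Q_r) = Q_w·C_e + Q_r·C_b.
Rearranging, Q_w = Q_r·(C_std − C_b)/(C_e − C_std) = 2.58·(12.3 − 0.698) / (140 − 12.3) = 0.2344 m³/s.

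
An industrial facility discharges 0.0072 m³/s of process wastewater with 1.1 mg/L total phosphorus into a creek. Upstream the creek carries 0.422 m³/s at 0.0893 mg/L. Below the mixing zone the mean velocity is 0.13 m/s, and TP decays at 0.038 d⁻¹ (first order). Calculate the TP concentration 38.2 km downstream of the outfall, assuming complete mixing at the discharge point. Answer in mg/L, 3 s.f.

0.0934 mg/L

After complete mixing, C₀ = (0.0072·1.1 + 0.422·0.0893) / 0.4292 = 0.1063 mg/L.
Travel time t = 3.82e+04 m / 0.13 m/s = 2.938e+05 s = 3.401 d.
C = 0.1063·exp(−0.038·3.401) = 0.1063·0.8788 = 0.09337 mg/L.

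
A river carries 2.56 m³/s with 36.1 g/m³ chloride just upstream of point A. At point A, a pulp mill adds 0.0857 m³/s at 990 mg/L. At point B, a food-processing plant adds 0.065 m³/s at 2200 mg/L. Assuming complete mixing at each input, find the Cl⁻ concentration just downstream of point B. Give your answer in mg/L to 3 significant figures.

After input A: C = (2.56·36.1 + 0.0857·990) / 2.646 = 67 mg/L.
After input B: C = (2.646·67 + 0.065·2200) / 2.711 = 118.1 mg/L.

118 mg/L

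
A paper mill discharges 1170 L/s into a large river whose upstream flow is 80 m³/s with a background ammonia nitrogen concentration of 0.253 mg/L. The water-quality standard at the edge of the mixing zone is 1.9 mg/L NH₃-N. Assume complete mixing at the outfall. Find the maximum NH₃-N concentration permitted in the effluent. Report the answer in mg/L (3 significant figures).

115 mg/L

1170 L/s = 1.17 m³/s.
Mass balance: 1.9·81.17 = 1.17·Cₑ + 80·0.253.
Cₑ = (154.2 − 20.24) / 1.17 = 114.5 mg/L.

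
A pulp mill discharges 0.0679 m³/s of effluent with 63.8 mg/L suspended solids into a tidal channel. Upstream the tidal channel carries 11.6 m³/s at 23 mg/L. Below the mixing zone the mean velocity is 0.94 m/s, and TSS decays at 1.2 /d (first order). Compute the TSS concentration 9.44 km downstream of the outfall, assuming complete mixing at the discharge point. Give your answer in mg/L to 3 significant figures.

20.2 mg/L

After complete mixing, C₀ = (0.0679·63.8 + 11.6·23) / 11.67 = 23.24 mg/L.
Travel time t = 9440 m / 0.94 m/s = 1.004e+04 s = 0.1162 d.
C = 23.24·exp(−1.2·0.1162) = 23.24·0.8698 = 20.21 mg/L.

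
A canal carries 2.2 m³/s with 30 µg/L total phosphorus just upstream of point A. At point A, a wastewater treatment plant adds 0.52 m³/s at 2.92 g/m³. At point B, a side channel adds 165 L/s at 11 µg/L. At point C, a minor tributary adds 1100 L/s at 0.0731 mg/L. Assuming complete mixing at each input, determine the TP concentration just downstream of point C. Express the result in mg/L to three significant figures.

30 µg/L = 0.03 mg/L.
After input A: C = (2.2·0.03 + 0.52·2.92) / 2.72 = 0.5825 mg/L.
165 L/s = 0.165 m³/s.
11 µg/L = 0.011 mg/L.
After input B: C = (2.72·0.5825 + 0.165·0.011) / 2.885 = 0.5498 mg/L.
1100 L/s = 1.1 m³/s.
After input C: C = (2.885·0.5498 + 1.1·0.0731) / 3.985 = 0.4182 mg/L.

0.418 mg/L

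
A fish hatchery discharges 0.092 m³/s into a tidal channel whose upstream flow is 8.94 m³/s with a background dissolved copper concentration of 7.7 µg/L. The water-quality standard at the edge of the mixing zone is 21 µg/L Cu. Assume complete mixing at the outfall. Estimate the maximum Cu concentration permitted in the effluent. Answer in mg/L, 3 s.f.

1.31 mg/L

7.7 µg/L = 0.0077 mg/L.
21 µg/L = 0.021 mg/L.
Mass balance: 0.021·9.032 = 0.092·Cₑ + 8.94·0.0077.
Cₑ = (0.1897 − 0.06884) / 0.092 = 1.313 mg/L.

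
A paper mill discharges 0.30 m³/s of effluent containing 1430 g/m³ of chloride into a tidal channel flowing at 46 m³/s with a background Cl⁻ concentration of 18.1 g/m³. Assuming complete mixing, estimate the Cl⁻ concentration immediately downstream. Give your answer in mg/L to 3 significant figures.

By mass balance at complete mixing, C = (0.3·1430 + 46·18.1) / (0.3 + 46) = 1262/46.3 = 27.25 mg/L.

27.2 mg/L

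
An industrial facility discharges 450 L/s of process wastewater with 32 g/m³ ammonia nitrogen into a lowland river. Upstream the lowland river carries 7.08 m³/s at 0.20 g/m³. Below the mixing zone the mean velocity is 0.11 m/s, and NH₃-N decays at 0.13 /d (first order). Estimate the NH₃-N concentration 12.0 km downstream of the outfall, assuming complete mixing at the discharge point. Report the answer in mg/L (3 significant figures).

450 L/s = 0.45 m³/s.
After complete mixing, C₀ = (0.45·32 + 7.08·0.2) / 7.53 = 2.1 mg/L.
Travel time t = 1.2e+04 m / 0.11 m/s = 1.091e+05 s = 1.263 d.
C = 2.1·exp(−0.13·1.263) = 2.1·0.8486 = 1.782 mg/L.

1.78 mg/L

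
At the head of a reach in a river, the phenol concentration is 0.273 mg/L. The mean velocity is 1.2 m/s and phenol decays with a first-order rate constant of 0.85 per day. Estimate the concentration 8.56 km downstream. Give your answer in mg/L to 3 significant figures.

Travel time t = 8.56 km / 1.2 m/s = 8560/1.2 = 7133 s = 0.08256 d.
First-order decay: C = 0.273·exp(−0.85·0.08256) = 0.273·0.9322 = 0.2545 mg/L.

0.254 mg/L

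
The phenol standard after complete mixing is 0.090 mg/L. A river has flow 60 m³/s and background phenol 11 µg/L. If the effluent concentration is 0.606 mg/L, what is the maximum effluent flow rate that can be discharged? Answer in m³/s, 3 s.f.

9.19 m³/s

11 µg/L = 0.011 mg/L.
Mass balance at complete mixing: C_std·(Q_w + Q_r) = Q_w·C_e + Q_r·C_b.
Rearranging, Q_w = Q_r·(C_std − C_b)/(C_e − C_std) = 60·(0.09 − 0.011) / (0.606 − 0.09) = 9.186 m³/s.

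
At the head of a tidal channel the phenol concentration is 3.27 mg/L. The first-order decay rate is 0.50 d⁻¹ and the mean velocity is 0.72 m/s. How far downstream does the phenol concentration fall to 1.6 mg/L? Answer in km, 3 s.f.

From C = C₀·e^(−kt), t = ln(C₀/C)/k = ln(3.27/1.6)/0.50 = 0.7148/0.50 = 1.43 d.
Distance = v·t = 0.72 m/s × 1.235e+05 s = 8.893e+04 m = 88.93 km.

88.9 km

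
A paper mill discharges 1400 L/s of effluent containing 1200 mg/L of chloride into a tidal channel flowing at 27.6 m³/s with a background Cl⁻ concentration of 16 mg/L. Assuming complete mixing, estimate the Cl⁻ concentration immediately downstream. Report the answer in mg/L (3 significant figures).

73.2 mg/L

1400 L/s = 1.4 m³/s.
By mass balance at complete mixing, C = (1.4·1200 + 27.6·16) / (1.4 + 27.6) = 2122/29 = 73.16 mg/L.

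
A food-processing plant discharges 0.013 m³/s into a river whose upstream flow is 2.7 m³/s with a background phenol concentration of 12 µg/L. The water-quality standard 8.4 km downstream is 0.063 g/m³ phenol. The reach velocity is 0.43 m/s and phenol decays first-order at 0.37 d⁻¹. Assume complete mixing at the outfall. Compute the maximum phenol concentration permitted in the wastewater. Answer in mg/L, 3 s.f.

11.8 mg/L

12 µg/L = 0.012 mg/L.
Travel time to the compliance point: t = 8400/0.43 = 1.953e+04 s = 0.2261 d; decay factor exp(−0.37·0.2261) = 0.9197.
So the concentration just after mixing may be at most 0.063/0.9197 = 0.0685 mg/L.
Mass balance: 0.0685·2.713 = 0.013·Cₑ + 2.7·0.012.
Cₑ = (0.1858 − 0.0324) / 0.013 = 11.8 mg/L.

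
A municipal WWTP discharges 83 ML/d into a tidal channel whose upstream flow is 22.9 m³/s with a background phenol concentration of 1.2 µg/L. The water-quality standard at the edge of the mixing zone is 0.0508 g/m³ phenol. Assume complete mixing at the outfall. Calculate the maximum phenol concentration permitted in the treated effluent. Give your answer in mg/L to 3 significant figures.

83 ML/d = 0.9606 m³/s.
1.2 µg/L = 0.0012 mg/L.
Mass balance: 0.0508·23.86 = 0.9606·Cₑ + 22.9·0.0012.
Cₑ = (1.212 − 0.02748) / 0.9606 = 1.233 mg/L.

1.23 mg/L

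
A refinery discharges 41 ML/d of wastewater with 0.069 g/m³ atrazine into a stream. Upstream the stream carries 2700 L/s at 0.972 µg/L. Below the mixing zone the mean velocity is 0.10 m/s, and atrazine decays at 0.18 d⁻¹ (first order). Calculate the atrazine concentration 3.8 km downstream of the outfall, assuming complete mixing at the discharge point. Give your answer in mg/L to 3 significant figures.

41 ML/d = 0.4745 m³/s.
2700 L/s = 2.7 m³/s.
0.972 µg/L = 0.000972 mg/L.
After complete mixing, C₀ = (0.4745·0.069 + 2.7·0.000972) / 3.175 = 0.01114 mg/L.
Travel time t = 3800 m / 0.10 m/s = 3.8e+04 s = 0.4398 d.
C = 0.01114·exp(−0.18·0.4398) = 0.01114·0.9239 = 0.01029 mg/L.

0.0103 mg/L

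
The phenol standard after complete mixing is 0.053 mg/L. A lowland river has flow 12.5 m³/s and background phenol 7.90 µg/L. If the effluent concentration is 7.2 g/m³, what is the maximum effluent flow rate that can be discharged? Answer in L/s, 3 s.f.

7.90 µg/L = 0.0079 mg/L.
Mass balance at complete mixing: C_std·(Q_w + Q_r) = Q_w·C_e + Q_r·C_b.
Rearranging, Q_w = Q_r·(C_std − C_b)/(C_e − C_std) = 12.5·(0.053 − 0.0079) / (7.2 − 0.053) = 0.07888 m³/s.
= 78.88 L/s.

78.9 L/s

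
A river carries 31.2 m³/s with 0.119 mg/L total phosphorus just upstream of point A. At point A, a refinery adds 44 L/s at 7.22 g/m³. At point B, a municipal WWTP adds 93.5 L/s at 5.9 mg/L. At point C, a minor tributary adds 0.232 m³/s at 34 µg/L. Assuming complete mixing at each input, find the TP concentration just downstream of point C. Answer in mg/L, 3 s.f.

44 L/s = 0.044 m³/s.
After input A: C = (31.2·0.119 + 0.044·7.22) / 31.24 = 0.129 mg/L.
93.5 L/s = 0.0935 m³/s.
After input B: C = (31.24·0.129 + 0.0935·5.9) / 31.34 = 0.1462 mg/L.
34 µg/L = 0.034 mg/L.
After input C: C = (31.34·0.1462 + 0.232·0.034) / 31.57 = 0.1454 mg/L.

0.145 mg/L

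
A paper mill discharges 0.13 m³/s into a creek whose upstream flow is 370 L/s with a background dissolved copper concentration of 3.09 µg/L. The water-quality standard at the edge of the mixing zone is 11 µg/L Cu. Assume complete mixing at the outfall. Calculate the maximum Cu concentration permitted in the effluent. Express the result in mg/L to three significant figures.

0.0335 mg/L

370 L/s = 0.37 m³/s.
3.09 µg/L = 0.00309 mg/L.
11 µg/L = 0.011 mg/L.
Mass balance: 0.011·0.5 = 0.13·Cₑ + 0.37·0.00309.
Cₑ = (0.0055 − 0.001143) / 0.13 = 0.03351 mg/L.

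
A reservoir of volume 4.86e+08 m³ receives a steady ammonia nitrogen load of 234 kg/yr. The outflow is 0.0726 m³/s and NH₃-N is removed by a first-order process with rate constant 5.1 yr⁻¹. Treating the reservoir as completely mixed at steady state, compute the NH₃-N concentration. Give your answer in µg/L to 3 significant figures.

Outflow Q = 0.0726 m³/s × 3.156e+07 s/yr = 2.291e+06 m³/yr.
Steady-state CSTR mass balance: W = Q·C + k·V·C, so C = W/(Q + kV).
Q + kV = 2.291e+06 + 5.1·4.86e+08 = 2.481e+09 m³/yr.
C = 234/2.481e+09 = 9.432e-08 kg/m³ = 9.432e-05 mg/L = 0.09432 µg/L.

0.0943 µg/L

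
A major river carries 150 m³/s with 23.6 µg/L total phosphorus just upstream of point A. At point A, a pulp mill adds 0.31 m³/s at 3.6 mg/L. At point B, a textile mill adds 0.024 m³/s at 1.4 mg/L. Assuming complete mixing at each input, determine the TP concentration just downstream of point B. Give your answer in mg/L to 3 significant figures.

0.0312 mg/L

23.6 µg/L = 0.0236 mg/L.
After input A: C = (150·0.0236 + 0.31·3.6) / 150.3 = 0.03098 mg/L.
After input B: C = (150.3·0.03098 + 0.024·1.4) / 150.3 = 0.03119 mg/L.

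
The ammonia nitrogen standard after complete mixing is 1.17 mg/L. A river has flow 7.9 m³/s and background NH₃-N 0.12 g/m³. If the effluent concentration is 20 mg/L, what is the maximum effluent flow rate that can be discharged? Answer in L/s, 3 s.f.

441 L/s

Mass balance at complete mixing: C_std·(Q_w + Q_r) = Q_w·C_e + Q_r·C_b.
Rearranging, Q_w = Q_r·(C_std − C_b)/(C_e − C_std) = 7.9·(1.17 − 0.12) / (20 − 1.17) = 0.4405 m³/s.
= 440.5 L/s.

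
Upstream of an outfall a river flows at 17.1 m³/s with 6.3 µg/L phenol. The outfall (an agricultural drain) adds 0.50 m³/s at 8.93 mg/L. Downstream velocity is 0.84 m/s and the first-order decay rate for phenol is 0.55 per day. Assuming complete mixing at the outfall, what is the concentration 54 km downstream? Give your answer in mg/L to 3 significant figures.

0.173 mg/L

6.3 µg/L = 0.0063 mg/L.
After complete mixing, C₀ = (0.5·8.93 + 17.1·0.0063) / 17.6 = 0.2598 mg/L.
Travel time t = 5.4e+04 m / 0.84 m/s = 6.429e+04 s = 0.744 d.
C = 0.2598·exp(−0.55·0.744) = 0.2598·0.6642 = 0.1726 mg/L.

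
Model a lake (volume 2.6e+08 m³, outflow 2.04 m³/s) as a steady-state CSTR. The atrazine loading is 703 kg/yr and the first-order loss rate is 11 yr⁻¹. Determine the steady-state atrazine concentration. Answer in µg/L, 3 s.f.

0.240 µg/L

Outflow Q = 2.04 m³/s × 3.156e+07 s/yr = 6.438e+07 m³/yr.
Steady-state CSTR mass balance: W = Q·C + k·V·C, so C = W/(Q + kV).
Q + kV = 6.438e+07 + 11·2.6e+08 = 2.924e+09 m³/yr.
C = 703/2.924e+09 = 2.404e-07 kg/m³ = 0.0002404 mg/L = 0.2404 µg/L.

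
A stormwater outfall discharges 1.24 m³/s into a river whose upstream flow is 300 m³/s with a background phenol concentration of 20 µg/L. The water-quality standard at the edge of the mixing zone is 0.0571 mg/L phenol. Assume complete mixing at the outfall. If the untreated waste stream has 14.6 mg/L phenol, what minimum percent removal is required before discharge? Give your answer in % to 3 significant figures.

38.1 %

20 µg/L = 0.02 mg/L.
Mass balance: 0.0571·301.2 = 1.24·Cₑ + 300·0.02.
Cₑ = (17.2 − 6) / 1.24 = 9.033 mg/L.
Required removal = 1 − 9.033/14.6 = 38.13 %.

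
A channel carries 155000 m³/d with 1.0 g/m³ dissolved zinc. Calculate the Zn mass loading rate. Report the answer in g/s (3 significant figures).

1.79 g/s

155000 m³/d = 1.794 m³/s.
Mass flux = Q·C = 1.794 m³/s × 1 g/m³ = 1.794 g/s.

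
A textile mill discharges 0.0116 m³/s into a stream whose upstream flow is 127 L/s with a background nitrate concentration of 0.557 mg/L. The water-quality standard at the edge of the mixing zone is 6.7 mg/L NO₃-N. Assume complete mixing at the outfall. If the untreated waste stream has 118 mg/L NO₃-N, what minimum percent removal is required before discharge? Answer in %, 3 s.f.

37.3 %

127 L/s = 0.127 m³/s.
Mass balance: 6.7·0.1386 = 0.0116·Cₑ + 0.127·0.557.
Cₑ = (0.9286 − 0.07074) / 0.0116 = 73.96 mg/L.
Required removal = 1 − 73.96/118 = 37.33 %.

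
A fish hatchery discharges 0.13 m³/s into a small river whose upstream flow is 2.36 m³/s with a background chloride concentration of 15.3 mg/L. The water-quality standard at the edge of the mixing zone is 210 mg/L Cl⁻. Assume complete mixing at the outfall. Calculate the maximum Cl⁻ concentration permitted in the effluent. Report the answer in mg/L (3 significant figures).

Mass balance: 210·2.49 = 0.13·Cₑ + 2.36·15.3.
Cₑ = (522.9 − 36.11) / 0.13 = 3745 mg/L.

3740 mg/L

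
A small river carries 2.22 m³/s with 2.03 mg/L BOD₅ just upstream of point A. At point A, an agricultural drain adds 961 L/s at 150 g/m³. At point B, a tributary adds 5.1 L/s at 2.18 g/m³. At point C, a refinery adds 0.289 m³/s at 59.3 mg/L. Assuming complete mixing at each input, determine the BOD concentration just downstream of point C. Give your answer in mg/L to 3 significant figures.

47.7 mg/L

961 L/s = 0.961 m³/s.
After input A: C = (2.22·2.03 + 0.961·150) / 3.181 = 46.73 mg/L.
5.1 L/s = 0.0051 m³/s.
After input B: C = (3.181·46.73 + 0.0051·2.18) / 3.186 = 46.66 mg/L.
After input C: C = (3.186·46.66 + 0.289·59.3) / 3.475 = 47.71 mg/L.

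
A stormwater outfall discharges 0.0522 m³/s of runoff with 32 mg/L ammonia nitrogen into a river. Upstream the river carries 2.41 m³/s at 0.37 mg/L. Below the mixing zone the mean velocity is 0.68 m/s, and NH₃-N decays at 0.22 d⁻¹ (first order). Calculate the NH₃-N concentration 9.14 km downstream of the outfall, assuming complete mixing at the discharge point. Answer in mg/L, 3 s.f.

1.01 mg/L

After complete mixing, C₀ = (0.0522·32 + 2.41·0.37) / 2.462 = 1.041 mg/L.
Travel time t = 9140 m / 0.68 m/s = 1.344e+04 s = 0.1556 d.
C = 1.041·exp(−0.22·0.1556) = 1.041·0.9664 = 1.006 mg/L.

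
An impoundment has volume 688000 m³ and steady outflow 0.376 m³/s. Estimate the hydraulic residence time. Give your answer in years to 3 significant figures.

Q = 0.376 m³/s × 3.156e+07 s/yr = 1.187e+07 m³/yr.
Hydraulic residence time τ = V/Q = 688000/1.187e+07 = 0.05798 yr.

0.0580 yr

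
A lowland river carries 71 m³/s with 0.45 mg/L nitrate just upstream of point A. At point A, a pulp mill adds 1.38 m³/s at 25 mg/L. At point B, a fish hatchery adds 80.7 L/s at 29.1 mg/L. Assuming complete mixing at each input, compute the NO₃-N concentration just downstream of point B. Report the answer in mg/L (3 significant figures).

0.949 mg/L

After input A: C = (71·0.45 + 1.38·25) / 72.38 = 0.9181 mg/L.
80.7 L/s = 0.0807 m³/s.
After input B: C = (72.38·0.9181 + 0.0807·29.1) / 72.46 = 0.9495 mg/L.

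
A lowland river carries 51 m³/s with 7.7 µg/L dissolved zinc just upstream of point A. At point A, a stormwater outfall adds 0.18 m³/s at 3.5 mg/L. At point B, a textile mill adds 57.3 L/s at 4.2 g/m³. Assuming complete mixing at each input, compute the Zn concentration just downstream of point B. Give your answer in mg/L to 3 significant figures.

7.7 µg/L = 0.0077 mg/L.
After input A: C = (51·0.0077 + 0.18·3.5) / 51.18 = 0.01998 mg/L.
57.3 L/s = 0.0573 m³/s.
After input B: C = (51.18·0.01998 + 0.0573·4.2) / 51.24 = 0.02466 mg/L.

0.0247 mg/L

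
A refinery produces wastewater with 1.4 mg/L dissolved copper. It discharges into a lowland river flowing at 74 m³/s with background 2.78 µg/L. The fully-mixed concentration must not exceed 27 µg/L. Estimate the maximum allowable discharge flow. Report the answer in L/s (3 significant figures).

1310 L/s

2.78 µg/L = 0.00278 mg/L.
27 µg/L = 0.027 mg/L.
Mass balance at complete mixing: C_std·(Q_w + Q_r) = Q_w·C_e + Q_r·C_b.
Rearranging, Q_w = Q_r·(C_std − C_b)/(C_e − C_std) = 74·(0.027 − 0.00278) / (1.4 − 0.027) = 1.305 m³/s.
= 1305 L/s.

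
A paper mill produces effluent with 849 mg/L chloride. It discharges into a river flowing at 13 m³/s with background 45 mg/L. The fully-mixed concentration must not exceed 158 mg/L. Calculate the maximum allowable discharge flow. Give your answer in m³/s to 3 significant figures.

2.13 m³/s

Mass balance at complete mixing: C_std·(Q_w + Q_r) = Q_w·C_e + Q_r·C_b.
Rearranging, Q_w = Q_r·(C_std − C_b)/(C_e − C_std) = 13·(158 − 45) / (849 − 158) = 2.126 m³/s.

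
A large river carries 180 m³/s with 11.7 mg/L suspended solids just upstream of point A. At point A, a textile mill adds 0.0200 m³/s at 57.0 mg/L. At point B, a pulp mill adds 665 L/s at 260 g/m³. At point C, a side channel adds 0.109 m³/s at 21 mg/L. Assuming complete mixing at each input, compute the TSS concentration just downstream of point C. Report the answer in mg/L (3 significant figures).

After input A: C = (180·11.7 + 0.02·57) / 180 = 11.71 mg/L.
665 L/s = 0.665 m³/s.
After input B: C = (180·11.71 + 0.665·260) / 180.7 = 12.62 mg/L.
After input C: C = (180.7·12.62 + 0.109·21) / 180.8 = 12.62 mg/L.

12.6 mg/L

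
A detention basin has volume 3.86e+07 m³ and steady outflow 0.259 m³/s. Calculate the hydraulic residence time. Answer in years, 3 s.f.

4.72 yr

Q = 0.259 m³/s × 3.156e+07 s/yr = 8.173e+06 m³/yr.
Hydraulic residence time τ = V/Q = 3.86e+07/8.173e+06 = 4.723 yr.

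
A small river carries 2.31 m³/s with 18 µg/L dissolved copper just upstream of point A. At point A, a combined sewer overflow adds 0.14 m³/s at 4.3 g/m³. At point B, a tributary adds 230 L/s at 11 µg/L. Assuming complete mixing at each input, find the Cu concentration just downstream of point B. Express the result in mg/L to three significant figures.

0.241 mg/L

18 µg/L = 0.018 mg/L.
After input A: C = (2.31·0.018 + 0.14·4.3) / 2.45 = 0.2627 mg/L.
230 L/s = 0.23 m³/s.
11 µg/L = 0.011 mg/L.
After input B: C = (2.45·0.2627 + 0.23·0.011) / 2.68 = 0.2411 mg/L.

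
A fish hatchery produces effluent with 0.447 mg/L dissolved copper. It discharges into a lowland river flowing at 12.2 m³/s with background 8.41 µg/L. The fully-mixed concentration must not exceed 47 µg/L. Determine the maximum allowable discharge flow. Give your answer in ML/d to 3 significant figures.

102 ML/d

8.41 µg/L = 0.00841 mg/L.
47 µg/L = 0.047 mg/L.
Mass balance at complete mixing: C_std·(Q_w + Q_r) = Q_w·C_e + Q_r·C_b.
Rearranging, Q_w = Q_r·(C_std − C_b)/(C_e − C_std) = 12.2·(0.047 − 0.00841) / (0.447 − 0.047) = 1.177 m³/s.
= 101.7 ML/d.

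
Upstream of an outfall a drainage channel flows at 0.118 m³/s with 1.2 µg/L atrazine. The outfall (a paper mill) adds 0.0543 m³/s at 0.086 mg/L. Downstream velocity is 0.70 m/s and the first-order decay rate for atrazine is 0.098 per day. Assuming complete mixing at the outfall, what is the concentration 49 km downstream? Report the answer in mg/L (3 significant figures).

0.0258 mg/L

1.2 µg/L = 0.0012 mg/L.
After complete mixing, C₀ = (0.0543·0.086 + 0.118·0.0012) / 0.1723 = 0.02792 mg/L.
Travel time t = 4.9e+04 m / 0.70 m/s = 7e+04 s = 0.8102 d.
C = 0.02792·exp(−0.098·0.8102) = 0.02792·0.9237 = 0.02579 mg/L.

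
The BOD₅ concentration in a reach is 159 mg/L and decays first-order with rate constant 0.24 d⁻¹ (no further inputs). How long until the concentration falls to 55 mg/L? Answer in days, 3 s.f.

4.42 d

t = ln(C₀/C)/k = ln(159/55)/0.24 = 1.062/0.24 = 4.423 d.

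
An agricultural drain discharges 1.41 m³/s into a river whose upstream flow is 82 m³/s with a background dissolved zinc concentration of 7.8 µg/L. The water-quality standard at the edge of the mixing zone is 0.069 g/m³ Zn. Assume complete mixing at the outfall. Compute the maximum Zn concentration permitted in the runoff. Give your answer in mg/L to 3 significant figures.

7.8 µg/L = 0.0078 mg/L.
Mass balance: 0.069·83.41 = 1.41·Cₑ + 82·0.0078.
Cₑ = (5.755 − 0.6396) / 1.41 = 3.628 mg/L.

3.63 mg/L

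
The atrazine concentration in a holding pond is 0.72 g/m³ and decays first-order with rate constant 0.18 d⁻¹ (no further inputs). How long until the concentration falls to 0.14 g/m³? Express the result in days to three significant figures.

9.10 d

t = ln(C₀/C)/k = ln(0.72/0.14)/0.18 = 1.638/0.18 = 9.098 d.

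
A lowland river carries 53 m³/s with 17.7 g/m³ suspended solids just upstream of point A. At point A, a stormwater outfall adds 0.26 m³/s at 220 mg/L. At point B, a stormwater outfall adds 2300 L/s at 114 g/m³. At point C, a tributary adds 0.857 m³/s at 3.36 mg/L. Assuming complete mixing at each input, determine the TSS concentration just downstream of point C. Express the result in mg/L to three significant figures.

After input A: C = (53·17.7 + 0.26·220) / 53.26 = 18.69 mg/L.
2300 L/s = 2.3 m³/s.
After input B: C = (53.26·18.69 + 2.3·114) / 55.56 = 22.63 mg/L.
After input C: C = (55.56·22.63 + 0.857·3.36) / 56.42 = 22.34 mg/L.

22.3 mg/L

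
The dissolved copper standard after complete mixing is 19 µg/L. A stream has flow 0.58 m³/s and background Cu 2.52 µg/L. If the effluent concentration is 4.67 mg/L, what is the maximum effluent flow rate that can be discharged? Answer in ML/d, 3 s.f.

0.178 ML/d

2.52 µg/L = 0.00252 mg/L.
19 µg/L = 0.019 mg/L.
Mass balance at complete mixing: C_std·(Q_w + Q_r) = Q_w·C_e + Q_r·C_b.
Rearranging, Q_w = Q_r·(C_std − C_b)/(C_e − C_std) = 0.58·(0.019 − 0.00252) / (4.67 − 0.019) = 0.002055 m³/s.
= 0.1776 ML/d.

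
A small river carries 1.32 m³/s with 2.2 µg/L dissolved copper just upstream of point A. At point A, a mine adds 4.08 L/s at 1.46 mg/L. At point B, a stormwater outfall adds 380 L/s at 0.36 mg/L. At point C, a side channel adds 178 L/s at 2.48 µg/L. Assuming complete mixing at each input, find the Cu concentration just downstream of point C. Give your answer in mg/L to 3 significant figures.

0.0776 mg/L

2.2 µg/L = 0.0022 mg/L.
4.08 L/s = 0.00408 m³/s.
After input A: C = (1.32·0.0022 + 0.00408·1.46) / 1.324 = 0.006692 mg/L.
380 L/s = 0.38 m³/s.
After input B: C = (1.324·0.006692 + 0.38·0.36) / 1.704 = 0.08548 mg/L.
178 L/s = 0.178 m³/s.
2.48 µg/L = 0.00248 mg/L.
After input C: C = (1.704·0.08548 + 0.178·0.00248) / 1.882 = 0.07763 mg/L.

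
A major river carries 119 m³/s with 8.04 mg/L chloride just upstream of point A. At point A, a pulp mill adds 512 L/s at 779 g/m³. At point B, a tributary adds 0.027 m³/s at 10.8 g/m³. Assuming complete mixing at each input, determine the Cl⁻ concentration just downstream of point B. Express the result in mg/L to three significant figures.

512 L/s = 0.512 m³/s.
After input A: C = (119·8.04 + 0.512·779) / 119.5 = 11.34 mg/L.
After input B: C = (119.5·11.34 + 0.027·10.8) / 119.5 = 11.34 mg/L.

11.3 mg/L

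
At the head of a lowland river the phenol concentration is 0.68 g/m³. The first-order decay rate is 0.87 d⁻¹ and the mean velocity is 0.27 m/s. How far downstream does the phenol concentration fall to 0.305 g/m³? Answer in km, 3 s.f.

21.5 km

From C = C₀·e^(−kt), t = ln(C₀/C)/k = ln(0.68/0.305)/0.87 = 0.8018/0.87 = 0.9216 d.
Distance = v·t = 0.27 m/s × 7.963e+04 s = 2.15e+04 m = 21.5 km.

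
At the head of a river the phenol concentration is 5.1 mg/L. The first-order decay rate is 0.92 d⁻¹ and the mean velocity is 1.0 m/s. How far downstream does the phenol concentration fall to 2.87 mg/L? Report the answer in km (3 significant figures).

54.0 km

From C = C₀·e^(−kt), t = ln(C₀/C)/k = ln(5.1/2.87)/0.92 = 0.5749/0.92 = 0.6249 d.
Distance = v·t = 1.0 m/s × 5.399e+04 s = 5.399e+04 m = 53.99 km.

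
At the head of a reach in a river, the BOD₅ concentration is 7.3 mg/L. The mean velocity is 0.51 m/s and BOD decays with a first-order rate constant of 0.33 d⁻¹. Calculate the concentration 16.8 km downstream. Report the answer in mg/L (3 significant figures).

6.44 mg/L

Travel time t = 16.8 km / 0.51 m/s = 1.68e+04/0.51 = 3.294e+04 s = 0.3813 d.
First-order decay: C = 7.3·exp(−0.33·0.3813) = 7.3·0.8818 = 6.437 mg/L.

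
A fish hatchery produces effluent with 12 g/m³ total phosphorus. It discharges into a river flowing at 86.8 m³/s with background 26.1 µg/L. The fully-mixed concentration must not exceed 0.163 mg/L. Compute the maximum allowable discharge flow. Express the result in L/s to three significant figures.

26.1 µg/L = 0.0261 mg/L.
Mass balance at complete mixing: C_std·(Q_w + Q_r) = Q_w·C_e + Q_r·C_b.
Rearranging, Q_w = Q_r·(C_std − C_b)/(C_e − C_std) = 86.8·(0.163 − 0.0261) / (12 − 0.163) = 1.004 m³/s.
= 1004 L/s.

1000 L/s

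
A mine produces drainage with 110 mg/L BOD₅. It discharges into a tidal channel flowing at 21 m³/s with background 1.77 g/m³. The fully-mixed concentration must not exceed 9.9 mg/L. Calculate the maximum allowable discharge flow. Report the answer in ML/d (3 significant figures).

Mass balance at complete mixing: C_std·(Q_w + Q_r) = Q_w·C_e + Q_r·C_b.
Rearranging, Q_w = Q_r·(C_std − C_b)/(C_e − C_std) = 21·(9.9 − 1.77) / (110 − 9.9) = 1.706 m³/s.
= 147.4 ML/d.

147 ML/d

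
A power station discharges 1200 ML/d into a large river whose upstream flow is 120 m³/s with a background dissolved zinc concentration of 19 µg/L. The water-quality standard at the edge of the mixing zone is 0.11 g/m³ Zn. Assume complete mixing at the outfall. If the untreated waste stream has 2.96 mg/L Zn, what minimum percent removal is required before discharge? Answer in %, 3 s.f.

1200 ML/d = 13.89 m³/s.
19 µg/L = 0.019 mg/L.
Mass balance: 0.11·133.9 = 13.89·Cₑ + 120·0.019.
Cₑ = (14.73 − 2.28) / 13.89 = 0.8962 mg/L.
Required removal = 1 − 0.8962/2.96 = 69.72 %.

69.7 %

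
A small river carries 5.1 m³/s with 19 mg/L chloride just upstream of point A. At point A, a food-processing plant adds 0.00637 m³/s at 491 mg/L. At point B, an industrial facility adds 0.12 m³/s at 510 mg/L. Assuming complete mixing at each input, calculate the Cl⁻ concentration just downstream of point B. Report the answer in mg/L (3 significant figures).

After input A: C = (5.1·19 + 0.00637·491) / 5.106 = 19.59 mg/L.
After input B: C = (5.106·19.59 + 0.12·510) / 5.226 = 30.85 mg/L.

30.8 mg/L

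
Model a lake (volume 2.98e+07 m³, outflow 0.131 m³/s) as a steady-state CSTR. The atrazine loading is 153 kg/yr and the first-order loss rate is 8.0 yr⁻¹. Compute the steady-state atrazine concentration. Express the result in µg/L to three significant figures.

0.631 µg/L

Outflow Q = 0.131 m³/s × 3.156e+07 s/yr = 4.134e+06 m³/yr.
Steady-state CSTR mass balance: W = Q·C + k·V·C, so C = W/(Q + kV).
Q + kV = 4.134e+06 + 8.0·2.98e+07 = 2.425e+08 m³/yr.
C = 153/2.425e+08 = 6.308e-07 kg/m³ = 0.0006308 mg/L = 0.6308 µg/L.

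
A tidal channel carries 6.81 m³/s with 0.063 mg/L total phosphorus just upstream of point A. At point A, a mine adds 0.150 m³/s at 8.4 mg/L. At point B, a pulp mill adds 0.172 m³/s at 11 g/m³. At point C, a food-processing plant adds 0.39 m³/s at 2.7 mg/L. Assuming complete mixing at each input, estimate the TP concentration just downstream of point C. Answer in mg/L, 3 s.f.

After input A: C = (6.81·0.063 + 0.15·8.4) / 6.96 = 0.2427 mg/L.
After input B: C = (6.96·0.2427 + 0.172·11) / 7.132 = 0.5021 mg/L.
After input C: C = (7.132·0.5021 + 0.39·2.7) / 7.522 = 0.6161 mg/L.

0.616 mg/L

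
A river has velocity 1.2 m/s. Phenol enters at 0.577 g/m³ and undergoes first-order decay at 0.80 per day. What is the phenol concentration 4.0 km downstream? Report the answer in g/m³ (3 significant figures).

Travel time t = 4.0 km / 1.2 m/s = 4000/1.2 = 3333 s = 0.03858 d.
First-order decay: C = 0.577·exp(−0.80·0.03858) = 0.577·0.9696 = 0.5595 g/m³.

0.559 g/m³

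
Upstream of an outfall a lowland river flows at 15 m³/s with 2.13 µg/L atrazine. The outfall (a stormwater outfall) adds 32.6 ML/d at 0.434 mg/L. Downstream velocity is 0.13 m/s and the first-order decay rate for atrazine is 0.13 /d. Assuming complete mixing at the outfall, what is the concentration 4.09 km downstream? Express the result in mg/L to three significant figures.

32.6 ML/d = 0.3773 m³/s.
2.13 µg/L = 0.00213 mg/L.
After complete mixing, C₀ = (0.3773·0.434 + 15·0.00213) / 15.38 = 0.01273 mg/L.
Travel time t = 4090 m / 0.13 m/s = 3.146e+04 s = 0.3641 d.
C = 0.01273·exp(−0.13·0.3641) = 0.01273·0.9538 = 0.01214 mg/L.

0.0121 mg/L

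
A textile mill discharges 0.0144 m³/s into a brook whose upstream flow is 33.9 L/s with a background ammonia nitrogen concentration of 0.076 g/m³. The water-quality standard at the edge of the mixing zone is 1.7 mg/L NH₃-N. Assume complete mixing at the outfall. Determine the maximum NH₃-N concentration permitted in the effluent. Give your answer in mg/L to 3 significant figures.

5.52 mg/L

33.9 L/s = 0.0339 m³/s.
Mass balance: 1.7·0.0483 = 0.0144·Cₑ + 0.0339·0.076.
Cₑ = (0.08211 − 0.002576) / 0.0144 = 5.523 mg/L.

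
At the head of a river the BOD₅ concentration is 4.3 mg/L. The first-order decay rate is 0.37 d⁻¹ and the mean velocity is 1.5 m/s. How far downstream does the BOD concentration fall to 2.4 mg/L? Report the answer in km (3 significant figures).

From C = C₀·e^(−kt), t = ln(C₀/C)/k = ln(4.3/2.4)/0.37 = 0.5831/0.37 = 1.576 d.
Distance = v·t = 1.5 m/s × 1.362e+05 s = 2.043e+05 m = 204.3 km.

204 km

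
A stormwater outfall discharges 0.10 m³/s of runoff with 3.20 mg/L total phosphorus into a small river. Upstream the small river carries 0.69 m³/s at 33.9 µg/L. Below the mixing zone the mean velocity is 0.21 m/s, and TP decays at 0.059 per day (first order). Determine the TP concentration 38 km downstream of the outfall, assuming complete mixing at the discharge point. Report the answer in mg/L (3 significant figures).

0.384 mg/L

33.9 µg/L = 0.0339 mg/L.
After complete mixing, C₀ = (0.1·3.2 + 0.69·0.0339) / 0.79 = 0.4347 mg/L.
Travel time t = 3.8e+04 m / 0.21 m/s = 1.81e+05 s = 2.094 d.
C = 0.4347·exp(−0.059·2.094) = 0.4347·0.8838 = 0.3841 mg/L.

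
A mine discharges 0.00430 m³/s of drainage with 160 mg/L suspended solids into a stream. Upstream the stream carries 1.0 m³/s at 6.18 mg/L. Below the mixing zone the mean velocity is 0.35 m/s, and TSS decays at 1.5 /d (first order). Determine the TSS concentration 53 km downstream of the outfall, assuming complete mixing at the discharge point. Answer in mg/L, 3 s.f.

After complete mixing, C₀ = (0.0043·160 + 1·6.18) / 1.004 = 6.839 mg/L.
Travel time t = 5.3e+04 m / 0.35 m/s = 1.514e+05 s = 1.753 d.
C = 6.839·exp(−1.5·1.753) = 6.839·0.07215 = 0.4934 mg/L.

0.493 mg/L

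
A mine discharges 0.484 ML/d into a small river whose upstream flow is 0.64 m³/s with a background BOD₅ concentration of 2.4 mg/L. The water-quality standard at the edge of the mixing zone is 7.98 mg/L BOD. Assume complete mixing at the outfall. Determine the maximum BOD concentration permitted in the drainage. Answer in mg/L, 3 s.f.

645 mg/L

0.484 ML/d = 0.005602 m³/s.
Mass balance: 7.98·0.6456 = 0.005602·Cₑ + 0.64·2.4.
Cₑ = (5.152 − 1.536) / 0.005602 = 645.5 mg/L.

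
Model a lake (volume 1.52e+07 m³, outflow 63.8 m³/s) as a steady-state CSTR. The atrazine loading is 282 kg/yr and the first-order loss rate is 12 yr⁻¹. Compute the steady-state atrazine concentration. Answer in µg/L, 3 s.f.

Outflow Q = 63.8 m³/s × 3.156e+07 s/yr = 2.013e+09 m³/yr.
Steady-state CSTR mass balance: W = Q·C + k·V·C, so C = W/(Q + kV).
Q + kV = 2.013e+09 + 12·1.52e+07 = 2.196e+09 m³/yr.
C = 282/2.196e+09 = 1.284e-07 kg/m³ = 0.0001284 mg/L = 0.1284 µg/L.

0.128 µg/L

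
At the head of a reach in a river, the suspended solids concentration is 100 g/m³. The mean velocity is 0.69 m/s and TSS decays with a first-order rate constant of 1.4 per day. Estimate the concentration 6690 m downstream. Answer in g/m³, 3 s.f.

Travel time t = 6690 m / 0.69 m/s = 6690/0.69 = 9696 s = 0.1122 d.
First-order decay: C = 100·exp(−1.4·0.1122) = 100·0.8546 = 85.46 g/m³.

85.5 g/m³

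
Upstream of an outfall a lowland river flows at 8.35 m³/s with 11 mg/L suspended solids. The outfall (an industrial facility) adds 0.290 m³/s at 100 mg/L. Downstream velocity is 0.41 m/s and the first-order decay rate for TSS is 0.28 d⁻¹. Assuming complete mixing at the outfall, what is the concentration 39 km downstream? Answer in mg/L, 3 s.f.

After complete mixing, C₀ = (0.29·100 + 8.35·11) / 8.64 = 13.99 mg/L.
Travel time t = 3.9e+04 m / 0.41 m/s = 9.512e+04 s = 1.101 d.
C = 13.99·exp(−0.28·1.101) = 13.99·0.7347 = 10.28 mg/L.

10.3 mg/L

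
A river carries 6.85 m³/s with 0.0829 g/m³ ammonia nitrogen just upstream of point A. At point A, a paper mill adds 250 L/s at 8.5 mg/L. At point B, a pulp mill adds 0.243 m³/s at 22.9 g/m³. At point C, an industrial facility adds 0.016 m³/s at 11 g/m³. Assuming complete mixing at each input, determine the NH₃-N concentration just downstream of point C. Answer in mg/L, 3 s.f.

1.15 mg/L

250 L/s = 0.25 m³/s.
After input A: C = (6.85·0.0829 + 0.25·8.5) / 7.1 = 0.3793 mg/L.
After input B: C = (7.1·0.3793 + 0.243·22.9) / 7.343 = 1.125 mg/L.
After input C: C = (7.343·1.125 + 0.016·11) / 7.359 = 1.146 mg/L.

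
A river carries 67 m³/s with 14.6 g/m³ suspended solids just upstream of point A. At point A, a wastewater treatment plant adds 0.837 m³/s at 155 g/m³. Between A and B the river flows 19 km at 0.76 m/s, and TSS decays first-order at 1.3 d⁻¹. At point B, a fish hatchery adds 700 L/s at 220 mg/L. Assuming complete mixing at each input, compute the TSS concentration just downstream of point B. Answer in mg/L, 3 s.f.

After input A: C = (67·14.6 + 0.837·155) / 67.84 = 16.33 mg/L.
Over the 19 km reach to input B (t = 2.5e+04 s = 0.2894 d), decay gives C = 16.33·exp(−1.3·0.2894) = 11.21 mg/L.
700 L/s = 0.7 m³/s.
After input B: C = (67.84·11.21 + 0.7·220) / 68.54 = 13.34 mg/L.

13.3 mg/L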